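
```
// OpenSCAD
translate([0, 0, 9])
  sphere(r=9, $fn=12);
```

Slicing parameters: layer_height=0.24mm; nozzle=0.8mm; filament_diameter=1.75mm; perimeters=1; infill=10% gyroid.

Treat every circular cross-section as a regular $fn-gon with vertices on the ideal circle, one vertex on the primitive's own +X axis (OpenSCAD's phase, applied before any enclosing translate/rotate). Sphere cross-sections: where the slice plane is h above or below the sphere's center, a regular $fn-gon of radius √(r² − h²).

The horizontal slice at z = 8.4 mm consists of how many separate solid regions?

1

At z = 8.4 mm: the sphere: section is a regular 12-gon, circumradius = √(r²−h²) = √(9²−0.6²) = 8.980. The result has 1 disconnected region.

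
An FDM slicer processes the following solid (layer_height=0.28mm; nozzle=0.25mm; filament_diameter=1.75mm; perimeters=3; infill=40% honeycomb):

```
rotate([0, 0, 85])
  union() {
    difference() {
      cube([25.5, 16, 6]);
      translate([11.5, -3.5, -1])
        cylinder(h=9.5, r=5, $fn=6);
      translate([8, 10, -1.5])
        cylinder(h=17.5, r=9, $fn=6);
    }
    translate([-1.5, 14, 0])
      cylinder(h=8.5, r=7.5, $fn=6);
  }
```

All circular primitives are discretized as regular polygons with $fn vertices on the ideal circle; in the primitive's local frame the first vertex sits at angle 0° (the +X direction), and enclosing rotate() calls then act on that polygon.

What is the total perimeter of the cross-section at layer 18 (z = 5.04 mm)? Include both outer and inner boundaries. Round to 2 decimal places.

137.53 mm

At z = 5.04 mm: the 25.5×16 cube contributes its full rectangle (perimeter 83.00 mm); the cylinder at (11.5, -3.5): section is a regular 6-gon, circumradius r=5 (perimeter = 2·6·5.000·sin(180°/6) = 30.00 mm); the r=9 cylinder at (8, 10) contributes a regular 6-gon of circumradius 9 (perimeter = 2·6·9.000·sin(180°/6) = 54.00 mm); Subtracting the remaining from the first: starting from the 25.5×16 cube, the r=5 cylinder at (11.5, -3.5) partially overlaps it — only the 4.55 mm² overlap (of its 64.95 mm²) is removed, clipping the outline; the r=9 cylinder at (8, 10) partially overlaps it — only the 190.71 mm² overlap (of its 210.44 mm²) is removed, clipping the outline — boundary = 106.28 mm; the cylinder at (-1.5, 14): section is a regular 6-gon, circumradius r=7.5 (perimeter = 2·6·7.500·sin(180°/6) = 45.00 mm); Taking the union: the regions partially overlap (shared area 5.43 mm²), so the edge portions inside another operand are dropped and the merged outline is re-measured after clipping — boundary = 137.53 mm; (whole slice rotated 85° about Z — lengths, areas and connectivity unchanged). Overall, the cross-section is a single solid region. Total boundary length (outer) = 137.53 mm.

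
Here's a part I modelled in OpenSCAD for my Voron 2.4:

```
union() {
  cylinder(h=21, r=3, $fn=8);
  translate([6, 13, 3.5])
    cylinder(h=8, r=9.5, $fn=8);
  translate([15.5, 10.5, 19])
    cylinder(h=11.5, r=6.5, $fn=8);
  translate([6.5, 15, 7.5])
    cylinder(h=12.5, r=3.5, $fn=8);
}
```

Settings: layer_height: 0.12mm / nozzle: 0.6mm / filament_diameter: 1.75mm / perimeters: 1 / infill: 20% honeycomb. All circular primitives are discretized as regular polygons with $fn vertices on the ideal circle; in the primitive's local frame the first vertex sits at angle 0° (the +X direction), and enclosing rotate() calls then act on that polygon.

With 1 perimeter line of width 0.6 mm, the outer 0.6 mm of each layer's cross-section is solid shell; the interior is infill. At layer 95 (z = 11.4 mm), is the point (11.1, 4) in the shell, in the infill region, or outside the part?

outside

At z = 11.4 mm: the r=3 cylinder gives a regular 8-gon of circumradius 3 (constant along its height); the cylinder at (6, 13): section is a regular 8-gon, circumradius r=9.5; the cylinder at (15.5, 10.5) does not reach this height (z outside [19, 30.5]); the r=3.5 cylinder at (6.5, 15) gives a regular 8-gon of circumradius 3.5 (constant along its height); Combining (union): the regions partially overlap (shared area 34.65 mm²), so overlapping operands fuse into one piece — 2 connected regions. Overall, the cross-section has 2 separate islands. The nearest boundary edge runs (12.72, 6.28)→(6.00, 3.50); distance from the point to it = 1.49 mm. The point is not inside any of the regions above, so it lies outside the cross-section (1.49 mm from the nearest boundary).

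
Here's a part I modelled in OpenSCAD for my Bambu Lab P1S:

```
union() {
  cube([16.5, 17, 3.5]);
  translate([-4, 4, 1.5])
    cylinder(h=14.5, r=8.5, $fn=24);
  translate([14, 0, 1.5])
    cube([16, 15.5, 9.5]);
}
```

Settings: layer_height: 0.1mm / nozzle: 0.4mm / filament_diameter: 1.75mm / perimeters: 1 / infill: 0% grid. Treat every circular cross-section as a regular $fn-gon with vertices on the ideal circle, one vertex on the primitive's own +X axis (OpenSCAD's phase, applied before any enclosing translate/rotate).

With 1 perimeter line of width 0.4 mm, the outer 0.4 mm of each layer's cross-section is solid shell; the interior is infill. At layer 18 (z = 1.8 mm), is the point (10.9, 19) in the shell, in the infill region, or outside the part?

outside

At z = 1.8 mm: the 16.5×17 cube contributes its full rectangle; the cylinder at (-4, 4): section is a regular 24-gon, circumradius r=8.5; the 16×15.5 cube at (14, 0) contributes its full rectangle; Combining (union): the regions partially overlap (shared area 78.85 mm²), so overlapping operands fuse into one piece — 1 connected region. Overall, the cross-section is a single solid region. The nearest boundary edge runs (0.00, 17.00)→(16.50, 17.00); distance from the point to it = 2.00 mm. The point is not inside any of the regions above, so it lies outside the cross-section (2.00 mm from the nearest boundary).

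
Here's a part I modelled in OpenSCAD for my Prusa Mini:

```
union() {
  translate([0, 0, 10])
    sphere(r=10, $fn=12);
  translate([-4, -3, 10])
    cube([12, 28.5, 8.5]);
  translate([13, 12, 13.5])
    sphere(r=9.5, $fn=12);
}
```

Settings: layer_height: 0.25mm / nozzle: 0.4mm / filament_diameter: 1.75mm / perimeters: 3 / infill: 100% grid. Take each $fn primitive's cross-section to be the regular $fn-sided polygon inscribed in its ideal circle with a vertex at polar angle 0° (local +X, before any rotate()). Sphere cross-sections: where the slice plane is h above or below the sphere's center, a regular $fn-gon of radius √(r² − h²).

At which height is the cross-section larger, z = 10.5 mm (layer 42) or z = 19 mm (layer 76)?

Layer 42 (z = 10.5): the r=10 sphere contributes a regular 12-gon of circumradius √(10²−0.5²) = 9.987 (area = (12/2)·9.987²·sin(360°/12) = 299.25 mm²); the 12×28.5 cube at (-4, -3) contributes its full rectangle (area 342.00 mm²); the r=9.5 sphere at (13, 12) contributes a regular 12-gon of circumradius √(9.5²−3²) = 9.014 (area = (12/2)·9.014²·sin(360°/12) = 243.75 mm²); Combining (union): the regions partially overlap — summed areas 885.00 mm² minus the doubly-counted overlap 181.15 mm² gives 703.85 mm² — area = 703.85 mm². So its area = 703.85 mm². Layer 76 (z = 19): the r=10 sphere contributes a regular 12-gon of circumradius √(10²−9²) = 4.359 (area = (12/2)·4.359²·sin(360°/12) = 57.00 mm²); the cube at (-4, -3) does not reach this height (z outside [10, 18.5]); the r=9.5 sphere at (13, 12) slices to a regular 12-gon of circumradius 7.746 (√(r²−h²) with h=5.5 from center) (area = (12/2)·7.746²·sin(360°/12) = 180.00 mm²); Combining (union): the 2 present regions are separate (no shared area or edge), so areas and boundary lengths simply add and each stays a separate island — area = 237.00 mm². So its area = 237.00 mm². Layer 42 is larger (703.85 vs 237.00 mm²).

layer 42 (z = 10.5 mm)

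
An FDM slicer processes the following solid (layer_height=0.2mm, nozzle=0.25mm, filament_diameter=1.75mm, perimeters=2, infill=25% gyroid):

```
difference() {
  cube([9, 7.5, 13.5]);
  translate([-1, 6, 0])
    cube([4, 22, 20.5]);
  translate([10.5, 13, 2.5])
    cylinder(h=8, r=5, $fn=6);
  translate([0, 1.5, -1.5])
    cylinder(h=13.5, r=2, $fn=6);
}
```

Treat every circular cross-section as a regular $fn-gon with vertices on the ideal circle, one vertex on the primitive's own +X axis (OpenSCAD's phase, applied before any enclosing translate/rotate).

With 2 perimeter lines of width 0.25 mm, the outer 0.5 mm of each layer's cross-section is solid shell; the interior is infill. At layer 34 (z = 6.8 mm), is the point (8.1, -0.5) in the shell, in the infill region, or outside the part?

outside

At z = 6.8 mm: the cube is present — its section is the full 9×7.5 rectangle; the 4×22 cube at (-1, 6) contributes its full rectangle; the cylinder at (10.5, 13): section is a regular 6-gon, circumradius r=5; the cylinder at (0, 1.5): section is a regular 6-gon, circumradius r=2; Subtracting the remaining from the first: starting from the 9×7.5 cube, the 4×22 cube at (-1, 6) partially overlaps it — only the 4.50 mm² overlap (of its 88.00 mm²) is removed, clipping the outline; the r=5 cylinder at (10.5, 13) misses the remaining region (no effect); the r=2 cylinder at (0, 1.5) partially overlaps it — only the 4.95 mm² overlap (of its 10.39 mm²) is removed, clipping the outline — 1 connected region. Overall, the cross-section is a single solid region. The nearest boundary edge runs (9.00, 0.00)→(1.13, 0.00); distance from the point to it = 0.50 mm. The point is not inside any of the regions above, so it lies outside the cross-section (0.50 mm from the nearest boundary).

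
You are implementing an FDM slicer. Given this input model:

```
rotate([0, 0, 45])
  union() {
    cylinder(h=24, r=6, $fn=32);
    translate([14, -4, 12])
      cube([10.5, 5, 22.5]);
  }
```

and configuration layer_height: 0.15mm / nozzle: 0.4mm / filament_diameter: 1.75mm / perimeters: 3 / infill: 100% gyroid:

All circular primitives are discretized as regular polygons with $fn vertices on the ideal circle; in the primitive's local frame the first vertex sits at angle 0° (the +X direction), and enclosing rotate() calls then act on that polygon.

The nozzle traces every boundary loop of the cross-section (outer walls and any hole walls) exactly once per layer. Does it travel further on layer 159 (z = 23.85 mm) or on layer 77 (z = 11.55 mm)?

Layer 159 (z = 23.85): the r=6 cylinder contributes a regular 32-gon of circumradius 6 (perimeter = 2·32·6.000·sin(180°/32) = 37.64 mm); the 10.5×5 cube at (14, -4) contributes its full rectangle (perimeter 31.00 mm); Combining (union): the 2 present regions are separate (no shared area or edge), so areas and boundary lengths simply add and each stays a separate island — boundary = 68.64 mm; (whole slice rotated 45° about Z — lengths, areas and connectivity unchanged). So its perimeter = 68.64 mm. Layer 77 (z = 11.55): the r=6 cylinder contributes a regular 32-gon of circumradius 6 (perimeter = 2·32·6.000·sin(180°/32) = 37.64 mm); the cube at (14, -4) is not intersected at this z (z outside [12, 34.5]); Taking the union: only the r=6 cylinder is present, so the union is just that shape — boundary = 37.64 mm; (rotated 45° about Z; rotation is an isometry so areas/perimeters/island counts are preserved). So its perimeter = 37.64 mm. Layer 159 is larger (68.64 vs 37.64 mm).

layer 159 (z = 23.85 mm)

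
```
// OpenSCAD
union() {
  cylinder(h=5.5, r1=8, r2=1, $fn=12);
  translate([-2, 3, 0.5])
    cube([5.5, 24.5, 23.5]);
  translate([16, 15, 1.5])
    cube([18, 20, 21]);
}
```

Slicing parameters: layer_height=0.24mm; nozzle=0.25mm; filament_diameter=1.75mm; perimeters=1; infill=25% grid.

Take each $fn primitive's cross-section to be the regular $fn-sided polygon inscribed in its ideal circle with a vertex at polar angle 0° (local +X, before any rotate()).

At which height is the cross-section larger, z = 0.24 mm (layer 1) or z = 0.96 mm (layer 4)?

layer 4 (z = 0.96 mm)

Layer 1 (z = 0.24): the cone: at t=0.044 of its height the radius interpolates to r₁+(r₂−r₁)t = 7.695, giving a regular 12-gon of that circumradius (area = (12/2)·7.695²·sin(360°/12) = 177.62 mm²); the cube at (-2, 3) is not intersected at this z (z outside [0.5, 24]); the cube at (16, 15) is not intersected at this z (z outside [1.5, 22.5]); Combining (union): only the cone is present, so the union is just that shape — area = 177.62 mm². So its area = 177.62 mm². Layer 4 (z = 0.96): the cone (r1=8→r2=1) has section circumradius 6.778 here — a regular 12-gon (area = (12/2)·6.778²·sin(360°/12) = 137.83 mm²); the cube at (-2, 3) is present — its section is the full 5.5×24.5 rectangle (area 134.75 mm²); the cube at (16, 15) is absent (z outside [1.5, 22.5]); Combining (union): the regions partially overlap — summed areas 272.58 mm² minus the doubly-counted overlap 18.60 mm² gives 253.98 mm² — area = 253.98 mm². So its area = 253.98 mm². Layer 4 is larger (253.98 vs 177.62 mm²).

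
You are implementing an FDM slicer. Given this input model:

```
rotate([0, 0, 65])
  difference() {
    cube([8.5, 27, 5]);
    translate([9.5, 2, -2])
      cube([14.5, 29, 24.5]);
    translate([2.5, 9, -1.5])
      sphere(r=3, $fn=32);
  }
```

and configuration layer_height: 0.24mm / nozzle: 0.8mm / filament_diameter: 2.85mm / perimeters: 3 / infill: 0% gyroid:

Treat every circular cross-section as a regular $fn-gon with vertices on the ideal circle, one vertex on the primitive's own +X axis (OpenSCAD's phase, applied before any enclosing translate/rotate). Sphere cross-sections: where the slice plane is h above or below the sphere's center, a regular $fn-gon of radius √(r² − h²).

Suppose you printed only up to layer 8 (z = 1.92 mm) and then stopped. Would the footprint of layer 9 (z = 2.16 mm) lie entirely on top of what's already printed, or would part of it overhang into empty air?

entirely on top

Compare the two slices. At z = 1.92: the cube is present — its section is the full 8.5×27 rectangle (area 229.50 mm²); the cube at (9.5, 2) is present — its section is the full 14.5×29 rectangle (area 420.50 mm²); the sphere at (2.5, 9) does not reach this height (|z−center|=3.420 > r=3); After the difference (first − rest): starting from the 8.5×27 cube (229.50 mm²), the 14.5×29 cube at (9.5, 2) misses the remaining region (no effect) — area = 229.50 mm²; (whole slice rotated 65° about Z — lengths, areas and connectivity unchanged). At z = 2.16: the cube (footprint 8.5×27) is included at this height (area 229.50 mm²); the cube at (9.5, 2) is present — its section is the full 14.5×29 rectangle (area 420.50 mm²); the sphere at (2.5, 9) is not intersected at this z (|z−center|=3.660 > r=3); After the difference (first − rest): starting from the 8.5×27 cube (229.50 mm²), the 14.5×29 cube at (9.5, 2) misses the remaining region (no effect) — area = 229.50 mm²; (whole slice rotated 65° about Z — lengths, areas and connectivity unchanged). Checking containment: the cross-section at z = 2.16 is a subset of the cross-section at z = 1.92.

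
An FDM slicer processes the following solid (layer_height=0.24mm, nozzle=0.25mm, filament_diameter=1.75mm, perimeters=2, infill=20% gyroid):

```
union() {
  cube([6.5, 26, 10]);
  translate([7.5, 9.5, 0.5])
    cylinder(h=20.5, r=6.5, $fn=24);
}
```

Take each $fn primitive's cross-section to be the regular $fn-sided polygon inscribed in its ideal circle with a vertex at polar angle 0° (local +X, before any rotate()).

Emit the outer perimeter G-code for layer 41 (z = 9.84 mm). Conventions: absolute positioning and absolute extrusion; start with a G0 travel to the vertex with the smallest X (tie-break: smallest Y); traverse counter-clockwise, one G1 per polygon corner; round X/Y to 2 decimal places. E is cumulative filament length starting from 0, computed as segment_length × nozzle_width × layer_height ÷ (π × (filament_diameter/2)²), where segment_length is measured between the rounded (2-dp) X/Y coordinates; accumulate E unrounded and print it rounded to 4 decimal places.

G0 X0.00 Y0.00 Z9.84
G1 X6.50 Y0.00 E0.1621
G1 X6.50 Y3.13 E0.2402
G1 X7.50 Y3.00 E0.2654
G1 X9.18 Y3.22 E0.3076
G1 X10.75 Y3.87 E0.3500
G1 X12.10 Y4.90 E0.3924
G1 X13.13 Y6.25 E0.4347
G1 X13.78 Y7.82 E0.4771
G1 X14.00 Y9.50 E0.5194
G1 X13.78 Y11.18 E0.5617
G1 X13.13 Y12.75 E0.6041
G1 X12.10 Y14.10 E0.6464
G1 X10.75 Y15.13 E0.6888
G1 X9.18 Y15.78 E0.7312
G1 X7.50 Y16.00 E0.7734
G1 X6.50 Y15.87 E0.7986
G1 X6.50 Y26.00 E1.0513
G1 X0.00 Y26.00 E1.2134
G1 X0.00 Y0.00 E1.8620

At z = 9.84 mm: the cube is present — its section is the full 6.5×26 rectangle; the r=6.5 cylinder at (7.5, 9.5) gives a regular 24-gon of circumradius 6.5 (constant along its height); Merging all regions: the regions partially overlap (shared area 52.74 mm²), so overlapping operands fuse into one piece — 1 connected region. The outline is a single polygon with 19 vertices. Extrusion per mm of travel: 0.25 × 0.24 / (π × 0.875²) = 0.024945. Accumulating E over each segment gives final E = 1.8620.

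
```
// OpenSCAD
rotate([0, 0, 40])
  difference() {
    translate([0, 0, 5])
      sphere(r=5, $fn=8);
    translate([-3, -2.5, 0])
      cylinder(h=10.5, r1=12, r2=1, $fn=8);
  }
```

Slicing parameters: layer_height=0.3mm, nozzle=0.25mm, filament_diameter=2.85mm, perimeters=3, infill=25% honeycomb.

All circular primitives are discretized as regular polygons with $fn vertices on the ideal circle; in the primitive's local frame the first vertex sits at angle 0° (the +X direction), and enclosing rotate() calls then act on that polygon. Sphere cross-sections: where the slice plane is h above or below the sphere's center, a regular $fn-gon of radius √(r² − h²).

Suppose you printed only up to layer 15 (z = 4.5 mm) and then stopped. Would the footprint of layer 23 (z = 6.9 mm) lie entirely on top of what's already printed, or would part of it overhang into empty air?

Compare the two slices. At z = 4.5: the r=5 sphere slices to a regular 8-gon of circumradius 4.975 (√(r²−h²) with h=0.5 from center) (area = (8/2)·4.975²·sin(360°/8) = 70.00 mm²); the cone at (-3, -2.5) contributes a regular 8-gon of circumradius 7.286 (interpolated between r1=12 and r2=1 at t=0.429) (area = (8/2)·7.286²·sin(360°/8) = 150.14 mm²); Subtracting the remaining from the first: starting from the r=5 sphere (70.00 mm²), the cone at (-3, -2.5) partially overlaps it — only the 57.59 mm² overlap (of its 150.14 mm²) is removed, clipping the outline — area = 12.41 mm²; (whole slice rotated 40° about Z — lengths, areas and connectivity unchanged). At z = 6.9: the r=5 sphere contributes a regular 8-gon of circumradius √(5²−1.9²) = 4.625 (area = (8/2)·4.625²·sin(360°/8) = 60.50 mm²); the cone at (-3, -2.5) contributes a regular 8-gon of circumradius 4.771 (interpolated between r1=12 and r2=1 at t=0.657) (area = (8/2)·4.771²·sin(360°/8) = 64.39 mm²); After the difference (first − rest): starting from the r=5 sphere (60.50 mm²), the cone at (-3, -2.5) partially overlaps it — only the 28.86 mm² overlap (of its 64.39 mm²) is removed, clipping the outline — area = 31.64 mm²; (rotated 40° about Z; rotation is an isometry so areas/perimeters/island counts are preserved). Checking containment: at z = 6.9 the cross-section extends beyond the z = 4.5 cross-section by about 22.79 mm².

part overhangs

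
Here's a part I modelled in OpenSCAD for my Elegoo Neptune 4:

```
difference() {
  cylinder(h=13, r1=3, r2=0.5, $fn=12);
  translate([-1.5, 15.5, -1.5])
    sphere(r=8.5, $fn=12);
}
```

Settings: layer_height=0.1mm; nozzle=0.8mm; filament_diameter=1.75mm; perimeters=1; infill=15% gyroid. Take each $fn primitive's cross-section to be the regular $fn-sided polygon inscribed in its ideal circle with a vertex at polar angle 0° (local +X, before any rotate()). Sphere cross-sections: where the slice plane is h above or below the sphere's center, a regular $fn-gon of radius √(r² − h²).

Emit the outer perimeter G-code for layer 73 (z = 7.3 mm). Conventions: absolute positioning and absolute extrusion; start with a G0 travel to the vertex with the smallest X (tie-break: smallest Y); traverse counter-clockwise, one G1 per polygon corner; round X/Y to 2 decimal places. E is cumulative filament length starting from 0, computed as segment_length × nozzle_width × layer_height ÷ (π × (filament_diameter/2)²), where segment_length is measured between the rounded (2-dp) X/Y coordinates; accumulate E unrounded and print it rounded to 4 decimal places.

At z = 7.3 mm: the cone: at t=0.562 of its height the radius interpolates to r₁+(r₂−r₁)t = 1.596, giving a regular 12-gon of that circumradius; the sphere at (-1.5, 15.5) does not reach this height (|z−center|=8.800 > r=8.5); After the difference (first − rest): none of the subtracted shapes is present at this height, so the cone is unchanged — 1 connected region. The outline is a single polygon with 12 vertices. Extrusion per mm of travel: 0.8 × 0.1 / (π × 0.875²) = 0.033260. Accumulating E over each segment gives final E = 0.3299.

G0 X-1.60 Y0.00 Z7.30
G1 X-1.38 Y-0.80 E0.0276
G1 X-0.80 Y-1.38 E0.0549
G1 X0.00 Y-1.60 E0.0825
G1 X0.80 Y-1.38 E0.1101
G1 X1.38 Y-0.80 E0.1374
G1 X1.60 Y0.00 E0.1649
G1 X1.38 Y0.80 E0.1925
G1 X0.80 Y1.38 E0.2198
G1 X0.00 Y1.60 E0.2474
G1 X-0.80 Y1.38 E0.2750
G1 X-1.38 Y0.80 E0.3023
G1 X-1.60 Y0.00 E0.3299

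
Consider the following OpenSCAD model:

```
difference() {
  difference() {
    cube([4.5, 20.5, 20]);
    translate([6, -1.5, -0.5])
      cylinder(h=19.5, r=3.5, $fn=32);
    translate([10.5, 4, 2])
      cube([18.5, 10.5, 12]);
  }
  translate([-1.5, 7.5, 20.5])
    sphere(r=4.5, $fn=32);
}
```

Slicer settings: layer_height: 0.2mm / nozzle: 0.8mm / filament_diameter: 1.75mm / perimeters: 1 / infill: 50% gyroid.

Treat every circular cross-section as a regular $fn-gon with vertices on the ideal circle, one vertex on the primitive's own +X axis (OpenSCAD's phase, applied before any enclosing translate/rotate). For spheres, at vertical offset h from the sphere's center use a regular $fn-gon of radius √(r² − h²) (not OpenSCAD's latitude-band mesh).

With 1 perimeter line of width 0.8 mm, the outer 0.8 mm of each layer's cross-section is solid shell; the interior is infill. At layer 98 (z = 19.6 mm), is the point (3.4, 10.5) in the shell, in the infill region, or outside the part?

infill

At z = 19.6 mm: the 4.5×20.5 cube contributes its full rectangle; the cylinder at (6, -1.5) is not intersected at this z (z outside [-0.5, 19]); the cube at (10.5, 4) is absent (z outside [2, 14]); After the difference (first − rest): none of the subtracted shapes is present at this height, so the 4.5×20.5 cube is unchanged — 1 connected region; the r=4.5 sphere at (-1.5, 7.5) contributes a regular 32-gon of circumradius √(4.5²−0.9²) = 4.409; After the difference (first − rest): starting from the result so far, the r=4.5 sphere at (-1.5, 7.5) partially overlaps it — only the 17.42 mm² overlap (of its 60.68 mm²) is removed, clipping the outline — 1 connected region. Overall, the cross-section is a single solid region. The nearest boundary edge runs (4.50, 20.50)→(4.50, 0.00); distance from the point to it = 1.10 mm. The point is inside the cross-section and 1.10 mm from the nearest boundary — more than the 0.8 mm shell width (1 × 0.8), so it's in the infill interior.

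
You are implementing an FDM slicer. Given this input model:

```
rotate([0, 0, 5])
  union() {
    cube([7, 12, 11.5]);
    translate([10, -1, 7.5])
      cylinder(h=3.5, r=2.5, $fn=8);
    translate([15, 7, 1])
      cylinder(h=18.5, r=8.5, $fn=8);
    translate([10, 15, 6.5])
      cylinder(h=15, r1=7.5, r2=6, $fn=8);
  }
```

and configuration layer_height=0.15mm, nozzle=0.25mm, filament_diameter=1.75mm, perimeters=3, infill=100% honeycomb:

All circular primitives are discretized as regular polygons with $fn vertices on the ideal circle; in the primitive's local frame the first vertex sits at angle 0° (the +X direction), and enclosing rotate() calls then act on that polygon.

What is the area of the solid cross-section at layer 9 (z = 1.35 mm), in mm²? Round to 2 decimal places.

At z = 1.35 mm: the cube (footprint 7×12) is included at this height (area 84.00 mm²); the cylinder at (10, -1) does not reach this height (z outside [7.5, 11]); the r=8.5 cylinder at (15, 7) gives a regular 8-gon of circumradius 8.5 (constant along its height) (area = (8/2)·8.500²·sin(360°/8) = 204.35 mm²); the cone at (10, 15) does not reach this height (z outside [6.5, 21.5]); Taking the union: the regions partially overlap — summed areas 288.35 mm² minus the doubly-counted overlap 0.60 mm² gives 287.75 mm² — area = 287.75 mm²; (rotated 5° about Z; rotation is an isometry so areas/perimeters/island counts are preserved). Overall, the cross-section is a single solid region. Net area = 287.75 mm².

287.75 mm²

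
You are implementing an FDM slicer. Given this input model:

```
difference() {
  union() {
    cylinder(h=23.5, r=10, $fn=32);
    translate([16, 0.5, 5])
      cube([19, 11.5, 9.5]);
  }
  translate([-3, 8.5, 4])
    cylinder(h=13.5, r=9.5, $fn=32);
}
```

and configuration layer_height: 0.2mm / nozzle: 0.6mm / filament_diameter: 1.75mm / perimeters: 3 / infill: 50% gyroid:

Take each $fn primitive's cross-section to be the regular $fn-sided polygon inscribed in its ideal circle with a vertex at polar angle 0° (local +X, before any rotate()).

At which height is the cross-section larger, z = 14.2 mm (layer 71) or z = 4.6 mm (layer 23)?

Layer 71 (z = 14.2): the r=10 cylinder gives a regular 32-gon of circumradius 10 (constant along its height) (area = (32/2)·10.000²·sin(360°/32) = 312.14 mm²); the 19×11.5 cube at (16, 0.5) contributes its full rectangle (area 218.50 mm²); Combining (union): the 2 present regions are separate (no shared area or edge), so areas and boundary lengths simply add and each stays a separate island — area = 530.64 mm²; the r=9.5 cylinder at (-3, 8.5) contributes a regular 32-gon of circumradius 9.5 (area = (32/2)·9.500²·sin(360°/32) = 281.71 mm²); After the difference (first − rest): starting from that combined region (530.64 mm²), the r=9.5 cylinder at (-3, 8.5) partially overlaps it — only the 127.93 mm² overlap (of its 281.71 mm²) is removed, clipping the outline — area = 402.72 mm². So its area = 402.72 mm². Layer 23 (z = 4.6): the r=10 cylinder gives a regular 32-gon of circumradius 10 (constant along its height) (area = (32/2)·10.000²·sin(360°/32) = 312.14 mm²); the cube at (16, 0.5) is absent (z outside [5, 14.5]); Merging all regions: only the r=10 cylinder is present, so the union is just that shape — area = 312.14 mm²; the r=9.5 cylinder at (-3, 8.5) gives a regular 32-gon of circumradius 9.5 (constant along its height) (area = (32/2)·9.500²·sin(360°/32) = 281.71 mm²); Taking the first minus the rest: starting from that combined region (312.14 mm²), the r=9.5 cylinder at (-3, 8.5) partially overlaps it — only the 127.93 mm² overlap (of its 281.71 mm²) is removed, clipping the outline — area = 184.22 mm². So its area = 184.22 mm². Layer 71 is larger (402.72 vs 184.22 mm²).

layer 71 (z = 14.2 mm)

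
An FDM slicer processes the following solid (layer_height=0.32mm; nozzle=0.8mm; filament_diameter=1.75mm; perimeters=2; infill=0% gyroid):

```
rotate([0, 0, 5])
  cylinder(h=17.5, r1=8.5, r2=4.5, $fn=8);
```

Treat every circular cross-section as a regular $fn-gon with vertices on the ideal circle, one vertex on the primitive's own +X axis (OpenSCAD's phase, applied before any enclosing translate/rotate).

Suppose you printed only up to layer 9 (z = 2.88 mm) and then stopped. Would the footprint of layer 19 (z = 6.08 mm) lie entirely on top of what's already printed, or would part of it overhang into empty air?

Compare the two slices. At z = 2.88: the cone contributes a regular 8-gon of circumradius 7.842 (interpolated between r1=8.5 and r2=4.5 at t=0.165) (area = (8/2)·7.842²·sin(360°/8) = 173.93 mm²); (rotated 5° about Z; rotation is an isometry so areas/perimeters/island counts are preserved). At z = 6.08: the cone contributes a regular 8-gon of circumradius 7.110 (interpolated between r1=8.5 and r2=4.5 at t=0.347) (area = (8/2)·7.110²·sin(360°/8) = 142.99 mm²); (whole slice rotated 5° about Z — lengths, areas and connectivity unchanged). Checking containment: the cross-section at z = 6.08 is a subset of the cross-section at z = 2.88.

entirely on top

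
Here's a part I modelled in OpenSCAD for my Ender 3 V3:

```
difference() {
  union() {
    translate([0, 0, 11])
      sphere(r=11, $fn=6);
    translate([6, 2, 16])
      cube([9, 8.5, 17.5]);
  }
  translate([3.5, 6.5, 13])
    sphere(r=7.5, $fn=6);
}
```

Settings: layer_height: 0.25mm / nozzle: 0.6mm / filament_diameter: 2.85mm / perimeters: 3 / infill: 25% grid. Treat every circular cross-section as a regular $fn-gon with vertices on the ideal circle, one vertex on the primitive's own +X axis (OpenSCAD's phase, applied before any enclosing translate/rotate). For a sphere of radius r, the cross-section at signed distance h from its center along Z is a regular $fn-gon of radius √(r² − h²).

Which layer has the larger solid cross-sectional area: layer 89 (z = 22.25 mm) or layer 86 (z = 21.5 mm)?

layer 86 (z = 21.5 mm)

Layer 89 (z = 22.25): the sphere does not reach this height (|z−center|=11.250 > r=11); the cube at (6, 2) (footprint 9×8.5) is included at this height (area 76.50 mm²); Combining (union): only the 9×8.5 cube at (6, 2) is present, so the union is just that shape — area = 76.50 mm²; the sphere at (3.5, 6.5) is absent (|z−center|=9.250 > r=7.5); Subtracting the remaining from the first: none of the subtracted shapes is present at this height, so the result so far is unchanged — area = 76.50 mm². So its area = 76.50 mm². Layer 86 (z = 21.5): the sphere: section is a regular 6-gon, circumradius = √(r²−h²) = √(11²−10.5²) = 3.279 (area = (6/2)·3.279²·sin(360°/6) = 27.93 mm²); the cube at (6, 2) (footprint 9×8.5) is included at this height (area 76.50 mm²); Taking the union: the 2 present regions are separate (no shared area or edge), so areas and boundary lengths simply add and each stays a separate island — area = 104.43 mm²; the sphere at (3.5, 6.5) is not intersected at this z (|z−center|=8.500 > r=7.5); After the difference (first − rest): none of the subtracted shapes is present at this height, so the result so far is unchanged — area = 104.43 mm². So its area = 104.43 mm². Layer 86 is larger (104.43 vs 76.50 mm²).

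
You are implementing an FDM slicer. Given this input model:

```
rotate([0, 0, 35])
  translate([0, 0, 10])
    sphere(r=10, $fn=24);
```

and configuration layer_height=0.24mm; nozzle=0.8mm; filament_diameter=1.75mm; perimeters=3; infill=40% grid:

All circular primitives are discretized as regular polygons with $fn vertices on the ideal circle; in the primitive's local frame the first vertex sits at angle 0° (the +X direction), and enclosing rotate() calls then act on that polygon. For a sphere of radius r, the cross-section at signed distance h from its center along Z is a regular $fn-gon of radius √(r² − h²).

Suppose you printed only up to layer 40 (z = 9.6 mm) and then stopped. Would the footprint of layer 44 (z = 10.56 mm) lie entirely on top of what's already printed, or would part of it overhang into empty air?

Compare the two slices. At z = 9.6: the r=10 sphere contributes a regular 24-gon of circumradius √(10²−0.4²) = 9.992 (area = (24/2)·9.992²·sin(360°/24) = 310.09 mm²); (rotated 35° about Z; rotation is an isometry so areas/perimeters/island counts are preserved). At z = 10.56: the sphere: section is a regular 24-gon, circumradius = √(r²−h²) = √(10²−0.56²) = 9.984 (area = (24/2)·9.984²·sin(360°/24) = 309.61 mm²); (rotated 35° about Z; rotation is an isometry so areas/perimeters/island counts are preserved). Checking containment: the cross-section at z = 10.56 is a subset of the cross-section at z = 9.6.

entirely on top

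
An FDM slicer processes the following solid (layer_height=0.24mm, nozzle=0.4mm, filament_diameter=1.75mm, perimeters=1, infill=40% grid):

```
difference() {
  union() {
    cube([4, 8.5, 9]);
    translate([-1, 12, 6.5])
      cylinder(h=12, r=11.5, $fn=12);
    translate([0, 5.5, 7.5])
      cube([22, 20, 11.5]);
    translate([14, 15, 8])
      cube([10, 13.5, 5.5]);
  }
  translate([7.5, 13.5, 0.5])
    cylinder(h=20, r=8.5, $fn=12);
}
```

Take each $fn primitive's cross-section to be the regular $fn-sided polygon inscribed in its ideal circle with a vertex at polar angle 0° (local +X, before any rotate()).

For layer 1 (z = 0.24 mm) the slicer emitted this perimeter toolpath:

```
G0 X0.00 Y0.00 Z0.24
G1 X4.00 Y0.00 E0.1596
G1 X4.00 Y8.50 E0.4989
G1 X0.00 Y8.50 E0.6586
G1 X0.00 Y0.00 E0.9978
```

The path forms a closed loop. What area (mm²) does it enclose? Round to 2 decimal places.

34.00 mm²

Apply the shoelace formula to the sequence of (X, Y) vertices; enclosed area = 34.00 mm².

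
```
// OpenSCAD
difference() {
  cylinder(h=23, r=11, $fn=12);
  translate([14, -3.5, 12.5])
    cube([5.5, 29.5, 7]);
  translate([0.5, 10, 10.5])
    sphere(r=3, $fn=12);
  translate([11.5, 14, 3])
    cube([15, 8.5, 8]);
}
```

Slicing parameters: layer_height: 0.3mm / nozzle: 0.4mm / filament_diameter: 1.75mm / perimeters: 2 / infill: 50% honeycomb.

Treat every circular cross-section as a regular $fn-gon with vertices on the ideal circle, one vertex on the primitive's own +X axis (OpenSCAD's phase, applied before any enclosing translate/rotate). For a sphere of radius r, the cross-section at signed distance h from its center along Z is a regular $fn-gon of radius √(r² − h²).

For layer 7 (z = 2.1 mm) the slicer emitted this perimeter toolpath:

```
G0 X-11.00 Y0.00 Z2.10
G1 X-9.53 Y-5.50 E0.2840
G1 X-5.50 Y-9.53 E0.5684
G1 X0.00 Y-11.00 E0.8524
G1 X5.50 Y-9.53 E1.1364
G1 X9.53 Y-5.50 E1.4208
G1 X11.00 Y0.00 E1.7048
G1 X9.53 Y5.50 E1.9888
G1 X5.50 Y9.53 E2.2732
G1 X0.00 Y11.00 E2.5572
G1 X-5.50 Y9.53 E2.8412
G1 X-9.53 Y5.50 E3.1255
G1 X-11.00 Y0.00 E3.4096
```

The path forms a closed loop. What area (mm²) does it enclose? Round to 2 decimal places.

363.14 mm²

Apply the shoelace formula to the sequence of (X, Y) vertices; enclosed area = 363.14 mm².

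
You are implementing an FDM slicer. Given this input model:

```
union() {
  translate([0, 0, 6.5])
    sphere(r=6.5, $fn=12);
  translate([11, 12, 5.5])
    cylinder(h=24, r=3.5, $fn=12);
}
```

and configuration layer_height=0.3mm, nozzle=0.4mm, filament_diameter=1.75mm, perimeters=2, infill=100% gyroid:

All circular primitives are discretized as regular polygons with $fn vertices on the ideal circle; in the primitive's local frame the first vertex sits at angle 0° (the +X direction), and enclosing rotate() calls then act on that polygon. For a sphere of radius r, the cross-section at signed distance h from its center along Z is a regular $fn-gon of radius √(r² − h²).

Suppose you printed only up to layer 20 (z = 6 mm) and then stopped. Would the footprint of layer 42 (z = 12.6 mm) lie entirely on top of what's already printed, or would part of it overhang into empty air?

Compare the two slices. At z = 6: the sphere: section is a regular 12-gon, circumradius = √(r²−h²) = √(6.5²−0.5²) = 6.481 (area = (12/2)·6.481²·sin(360°/12) = 126.00 mm²); the r=3.5 cylinder at (11, 12) gives a regular 12-gon of circumradius 3.5 (constant along its height) (area = (12/2)·3.500²·sin(360°/12) = 36.75 mm²); Combining (union): the 2 present regions are separate (no shared area or edge), so areas and boundary lengths simply add and each stays a separate island — area = 162.75 mm². At z = 12.6: the r=6.5 sphere contributes a regular 12-gon of circumradius √(6.5²−6.1²) = 2.245 (area = (12/2)·2.245²·sin(360°/12) = 15.12 mm²); the cylinder at (11, 12): section is a regular 12-gon, circumradius r=3.5 (area = (12/2)·3.500²·sin(360°/12) = 36.75 mm²); Combining (union): the 2 present regions are separate (no shared area or edge), so areas and boundary lengths simply add and each stays a separate island — area = 51.87 mm². Checking containment: the cross-section at z = 12.6 is a subset of the cross-section at z = 6.

entirely on top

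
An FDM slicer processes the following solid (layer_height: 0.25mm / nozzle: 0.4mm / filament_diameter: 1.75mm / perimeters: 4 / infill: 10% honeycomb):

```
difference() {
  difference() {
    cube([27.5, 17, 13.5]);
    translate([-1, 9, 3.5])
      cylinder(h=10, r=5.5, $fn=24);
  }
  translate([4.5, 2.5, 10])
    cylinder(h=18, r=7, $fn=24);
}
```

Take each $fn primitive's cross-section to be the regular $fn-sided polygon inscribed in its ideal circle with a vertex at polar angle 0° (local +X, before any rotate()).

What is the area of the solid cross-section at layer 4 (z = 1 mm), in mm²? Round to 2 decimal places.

467.50 mm²

At z = 1 mm: the cube is present — its section is the full 27.5×17 rectangle (area 467.50 mm²); the cylinder at (-1, 9) does not reach this height (z outside [3.5, 13.5]); After the difference (first − rest): none of the subtracted shapes is present at this height, so the 27.5×17 cube is unchanged — area = 467.50 mm²; the cylinder at (4.5, 2.5) is not intersected at this z (z outside [10, 28]); Taking the first minus the rest: none of the subtracted shapes is present at this height, so the result so far is unchanged — area = 467.50 mm². Overall, the cross-section is a single solid region. Net area = 467.50 mm².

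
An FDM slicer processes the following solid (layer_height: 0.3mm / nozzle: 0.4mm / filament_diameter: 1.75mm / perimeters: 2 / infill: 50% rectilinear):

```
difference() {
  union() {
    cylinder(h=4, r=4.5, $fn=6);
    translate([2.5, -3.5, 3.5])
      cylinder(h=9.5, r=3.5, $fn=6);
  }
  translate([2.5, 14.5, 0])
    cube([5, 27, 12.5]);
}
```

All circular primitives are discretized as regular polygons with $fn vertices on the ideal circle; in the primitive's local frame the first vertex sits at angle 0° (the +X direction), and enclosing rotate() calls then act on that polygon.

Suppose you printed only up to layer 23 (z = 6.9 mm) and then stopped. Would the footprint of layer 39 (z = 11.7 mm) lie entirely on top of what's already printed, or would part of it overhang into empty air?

entirely on top

Compare the two slices. At z = 6.9: the cylinder is not intersected at this z (z outside [0, 4]); the cylinder at (2.5, -3.5): section is a regular 6-gon, circumradius r=3.5 (area = (6/2)·3.500²·sin(360°/6) = 31.83 mm²); Merging all regions: only the r=3.5 cylinder at (2.5, -3.5) is present, so the union is just that shape — area = 31.83 mm²; the cube at (2.5, 14.5) (footprint 5×27) is included at this height (area 135.00 mm²); After the difference (first − rest): starting from the result so far (31.83 mm²), the 5×27 cube at (2.5, 14.5) misses the remaining region (no effect) — area = 31.83 mm². At z = 11.7: the cylinder is absent (z outside [0, 4]); the cylinder at (2.5, -3.5): section is a regular 6-gon, circumradius r=3.5 (area = (6/2)·3.500²·sin(360°/6) = 31.83 mm²); Merging all regions: only the r=3.5 cylinder at (2.5, -3.5) is present, so the union is just that shape — area = 31.83 mm²; the cube at (2.5, 14.5) is present — its section is the full 5×27 rectangle (area 135.00 mm²); After the difference (first − rest): starting from the result so far (31.83 mm²), the 5×27 cube at (2.5, 14.5) misses the remaining region (no effect) — area = 31.83 mm². Checking containment: the cross-section at z = 11.7 is a subset of the cross-section at z = 6.9.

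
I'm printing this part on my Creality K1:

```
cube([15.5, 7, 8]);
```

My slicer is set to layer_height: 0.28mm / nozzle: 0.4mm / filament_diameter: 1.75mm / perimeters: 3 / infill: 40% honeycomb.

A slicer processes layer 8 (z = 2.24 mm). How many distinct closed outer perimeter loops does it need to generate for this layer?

At z = 2.24 mm: the 15.5×7 cube contributes its full rectangle. The result has 1 disconnected region.

1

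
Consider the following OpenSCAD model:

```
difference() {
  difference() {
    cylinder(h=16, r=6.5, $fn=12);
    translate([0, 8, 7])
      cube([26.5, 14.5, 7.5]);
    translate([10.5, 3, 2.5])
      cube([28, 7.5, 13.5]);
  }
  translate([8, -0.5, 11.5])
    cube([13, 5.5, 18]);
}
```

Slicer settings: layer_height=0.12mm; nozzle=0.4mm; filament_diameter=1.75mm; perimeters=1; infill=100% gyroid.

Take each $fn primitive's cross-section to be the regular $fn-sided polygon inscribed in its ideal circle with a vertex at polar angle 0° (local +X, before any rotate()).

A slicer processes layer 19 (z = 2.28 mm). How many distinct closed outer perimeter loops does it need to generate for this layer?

1

At z = 2.28 mm: the cylinder: section is a regular 12-gon, circumradius r=6.5; the cube at (0, 8) does not reach this height (z outside [7, 14.5]); the cube at (10.5, 3) is absent (z outside [2.5, 16]); Subtracting the remaining from the first: none of the subtracted shapes is present at this height, so the r=6.5 cylinder is unchanged — 1 connected region; the cube at (8, -0.5) does not reach this height (z outside [11.5, 29.5]); After the difference (first − rest): none of the subtracted shapes is present at this height, so the result so far is unchanged — 1 connected region. The result has 1 disconnected region.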